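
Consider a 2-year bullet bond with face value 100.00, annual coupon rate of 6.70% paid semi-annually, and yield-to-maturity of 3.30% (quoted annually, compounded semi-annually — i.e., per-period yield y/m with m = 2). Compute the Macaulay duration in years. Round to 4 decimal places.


Answer: Macaulay duration = 1.9082 years

Derivation:
Coupon per period c = face * coupon_rate / m = 3.350000
Periods per year m = 2; per-period yield y/m = 0.016500
Number of cashflows N = 4
Cashflows (t years, CF_t, discount factor 1/(1+y/m)^(m*t), PV):
  t = 0.5000: CF_t = 3.350000, DF = 0.983768, PV = 3.295622
  t = 1.0000: CF_t = 3.350000, DF = 0.967799, PV = 3.242127
  t = 1.5000: CF_t = 3.350000, DF = 0.952090, PV = 3.189500
  t = 2.0000: CF_t = 103.350000, DF = 0.936635, PV = 96.801246
Price P = sum_t PV_t = 106.528496
Macaulay numerator sum_t t * PV_t:
  t * PV_t at t = 0.5000: 1.647811
  t * PV_t at t = 1.0000: 3.242127
  t * PV_t at t = 1.5000: 4.784251
  t * PV_t at t = 2.0000: 193.602493
Macaulay duration D = (sum_t t * PV_t) / P = 203.276682 / 106.528496 = 1.908191


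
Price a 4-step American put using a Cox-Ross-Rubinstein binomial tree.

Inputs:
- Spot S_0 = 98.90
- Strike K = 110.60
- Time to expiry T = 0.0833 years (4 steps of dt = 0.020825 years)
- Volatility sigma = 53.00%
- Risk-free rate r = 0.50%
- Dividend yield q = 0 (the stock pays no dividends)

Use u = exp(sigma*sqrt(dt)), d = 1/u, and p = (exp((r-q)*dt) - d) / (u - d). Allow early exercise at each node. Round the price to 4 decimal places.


Answer: Price = V(0,0) = 14.0127

Derivation:
dt = T/N = 0.020825
u = exp(sigma*sqrt(dt)) = 1.079484; d = 1/u = 0.926368
p = (exp((r-q)*dt) - d) / (u - d) = 0.481568
Discount per step: exp(-r*dt) = 0.999896
Stock lattice S(k, i) with i counting down-moves:
  k=0: S(0,0) = 98.9000
  k=1: S(1,0) = 106.7610; S(1,1) = 91.6178
  k=2: S(2,0) = 115.2469; S(2,1) = 98.9000; S(2,2) = 84.8718
  k=3: S(3,0) = 124.4072; S(3,1) = 106.7610; S(3,2) = 91.6178; S(3,3) = 78.6225
  k=4: S(4,0) = 134.2956; S(4,1) = 115.2469; S(4,2) = 98.9000; S(4,3) = 84.8718; S(4,4) = 72.8334
Terminal payoffs V(N, i) = max(K - S_T, 0):
  V(4,0) = 0.000000; V(4,1) = 0.000000; V(4,2) = 11.700000; V(4,3) = 25.728188; V(4,4) = 37.766588
Backward induction: V(k, i) = exp(-r*dt) * [p * V(k+1, i) + (1-p) * V(k+1, i+1)]; then take max(V_cont, immediate exercise) for American.
  V(3,0) = exp(-r*dt) * [p*0.000000 + (1-p)*0.000000] = 0.000000; exercise = 0.000000; V(3,0) = max -> 0.000000
  V(3,1) = exp(-r*dt) * [p*0.000000 + (1-p)*11.700000] = 6.065017; exercise = 3.838983; V(3,1) = max -> 6.065017
  V(3,2) = exp(-r*dt) * [p*11.700000 + (1-p)*25.728188] = 18.970679; exercise = 18.982195; V(3,2) = max -> 18.982195
  V(3,3) = exp(-r*dt) * [p*25.728188 + (1-p)*37.766588] = 31.965946; exercise = 31.977461; V(3,3) = max -> 31.977461
  V(2,0) = exp(-r*dt) * [p*0.000000 + (1-p)*6.065017] = 3.143969; exercise = 0.000000; V(2,0) = max -> 3.143969
  V(2,1) = exp(-r*dt) * [p*6.065017 + (1-p)*18.982195] = 12.760361; exercise = 11.700000; V(2,1) = max -> 12.760361
  V(2,2) = exp(-r*dt) * [p*18.982195 + (1-p)*31.977461] = 25.716673; exercise = 25.728188; V(2,2) = max -> 25.728188
  V(1,0) = exp(-r*dt) * [p*3.143969 + (1-p)*12.760361] = 8.128563; exercise = 3.838983; V(1,0) = max -> 8.128563
  V(1,1) = exp(-r*dt) * [p*12.760361 + (1-p)*25.728188] = 19.481263; exercise = 18.982195; V(1,1) = max -> 19.481263
  V(0,0) = exp(-r*dt) * [p*8.128563 + (1-p)*19.481263] = 14.012701; exercise = 11.700000; V(0,0) = max -> 14.012701


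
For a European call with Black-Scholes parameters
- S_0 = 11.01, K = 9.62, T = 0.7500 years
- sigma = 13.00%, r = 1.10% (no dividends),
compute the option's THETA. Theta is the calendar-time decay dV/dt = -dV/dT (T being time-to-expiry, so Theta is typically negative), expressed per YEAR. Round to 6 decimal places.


d1 = 1.3283247404; d2 = 1.2157414379
phi(d1) = 0.1651069487; exp(-qT) = 1.0000000000; exp(-rT) = 0.9917839379
Theta = -S*exp(-qT)*phi(d1)*sigma/(2*sqrt(T)) - r*K*exp(-rT)*N(d2) + q*S*exp(-qT)*N(d1)
N(d1) = 0.9079645750; N(d2) = 0.8879582832; sqrt(T) = 0.8660254038
Term 1 = -11.0100 * 1.0000000000 * 0.1651069487 * 0.1300 / (2 * 0.8660254038) = -0.1364380159
Term 2 = -0.0110 * 9.6200 * 0.9917839379 * 0.8879582832 = -0.0931917336
Term 3 = 0 (no dividend yield, q = 0)
Theta = -0.1364380159 + (-0.0931917336) + (0.0000000000) = -0.229630

Answer: Theta = -0.229630


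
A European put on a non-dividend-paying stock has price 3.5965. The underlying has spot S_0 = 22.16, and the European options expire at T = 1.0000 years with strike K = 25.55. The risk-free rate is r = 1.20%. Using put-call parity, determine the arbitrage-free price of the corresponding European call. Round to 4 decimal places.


Put-call parity: C - P = S_0 * exp(-qT) - K * exp(-rT).
S_0 * exp(-qT) = 22.1600 * 1.00000000 = 22.16000000
K * exp(-rT) = 25.5500 * 0.98807171 = 25.24523226
C = P + S*exp(-qT) - K*exp(-rT)
C = 3.5965 + 22.16000000 - 25.24523226 = 0.5113

Answer: Call price = 0.5113


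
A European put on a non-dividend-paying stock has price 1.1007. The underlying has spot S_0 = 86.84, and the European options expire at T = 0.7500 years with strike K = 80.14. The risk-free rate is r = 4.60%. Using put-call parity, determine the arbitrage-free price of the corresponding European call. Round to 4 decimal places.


Answer: Call price = 10.5184

Derivation:
Put-call parity: C - P = S_0 * exp(-qT) - K * exp(-rT).
S_0 * exp(-qT) = 86.8400 * 1.00000000 = 86.84000000
K * exp(-rT) = 80.1400 * 0.96608834 = 77.42231954
C = P + S*exp(-qT) - K*exp(-rT)
C = 1.1007 + 86.84000000 - 77.42231954 = 10.5184


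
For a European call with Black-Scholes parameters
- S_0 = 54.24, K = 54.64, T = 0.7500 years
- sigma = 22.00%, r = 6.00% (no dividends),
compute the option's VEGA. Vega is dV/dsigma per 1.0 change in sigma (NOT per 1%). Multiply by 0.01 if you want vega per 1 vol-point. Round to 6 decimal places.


d1 = 0.2928867913; d2 = 0.1023612024
phi(d1) = 0.3821928826; exp(-qT) = 1.0000000000; exp(-rT) = 0.9559974818
Vega = S * exp(-qT) * phi(d1) * sqrt(T) = 54.2400 * 1.0000000000 * 0.3821928826 * 0.8660254038 = 17.952830

Answer: Vega = 17.952830


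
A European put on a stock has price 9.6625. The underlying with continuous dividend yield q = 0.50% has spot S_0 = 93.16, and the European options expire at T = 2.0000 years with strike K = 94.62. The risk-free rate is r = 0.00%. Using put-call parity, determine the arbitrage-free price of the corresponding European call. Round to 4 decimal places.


Answer: Call price = 7.2755

Derivation:
Put-call parity: C - P = S_0 * exp(-qT) - K * exp(-rT).
S_0 * exp(-qT) = 93.1600 * 0.99004983 = 92.23304251
K * exp(-rT) = 94.6200 * 1.00000000 = 94.62000000
C = P + S*exp(-qT) - K*exp(-rT)
C = 9.6625 + 92.23304251 - 94.62000000 = 7.2755


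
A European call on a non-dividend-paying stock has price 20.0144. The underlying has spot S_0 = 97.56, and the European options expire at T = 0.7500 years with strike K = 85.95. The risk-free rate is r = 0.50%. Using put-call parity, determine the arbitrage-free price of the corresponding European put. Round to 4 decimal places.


Put-call parity: C - P = S_0 * exp(-qT) - K * exp(-rT).
S_0 * exp(-qT) = 97.5600 * 1.00000000 = 97.56000000
K * exp(-rT) = 85.9500 * 0.99625702 = 85.62829108
P = C - S*exp(-qT) + K*exp(-rT)
P = 20.0144 - 97.56000000 + 85.62829108 = 8.0827

Answer: Put price = 8.0827


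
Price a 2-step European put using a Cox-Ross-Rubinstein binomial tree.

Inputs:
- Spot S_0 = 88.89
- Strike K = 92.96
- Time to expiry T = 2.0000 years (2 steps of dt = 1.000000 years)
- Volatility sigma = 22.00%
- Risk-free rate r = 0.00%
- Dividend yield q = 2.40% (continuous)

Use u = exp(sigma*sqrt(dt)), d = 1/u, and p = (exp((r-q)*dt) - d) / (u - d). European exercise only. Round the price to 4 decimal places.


dt = T/N = 1.000000
u = exp(sigma*sqrt(dt)) = 1.246077; d = 1/u = 0.802519
p = (exp((r-q)*dt) - d) / (u - d) = 0.391757
Discount per step: exp(-r*dt) = 1.000000
Stock lattice S(k, i) with i counting down-moves:
  k=0: S(0,0) = 88.8900
  k=1: S(1,0) = 110.7638; S(1,1) = 71.3359
  k=2: S(2,0) = 138.0201; S(2,1) = 88.8900; S(2,2) = 57.2484
Terminal payoffs V(N, i) = max(K - S_T, 0):
  V(2,0) = 0.000000; V(2,1) = 4.070000; V(2,2) = 35.711603
Backward induction: V(k, i) = exp(-r*dt) * [p * V(k+1, i) + (1-p) * V(k+1, i+1)].
  V(1,0) = exp(-r*dt) * [p*0.000000 + (1-p)*4.070000] = 2.475549
  V(1,1) = exp(-r*dt) * [p*4.070000 + (1-p)*35.711603] = 23.315784
  V(0,0) = exp(-r*dt) * [p*2.475549 + (1-p)*23.315784] = 15.151477

Answer: Price = V(0,0) = 15.1515


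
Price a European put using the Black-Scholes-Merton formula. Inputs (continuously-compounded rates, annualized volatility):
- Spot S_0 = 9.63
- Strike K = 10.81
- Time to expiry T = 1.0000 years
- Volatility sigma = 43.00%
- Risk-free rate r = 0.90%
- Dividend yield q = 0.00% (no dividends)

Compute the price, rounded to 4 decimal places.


Answer: Price = 2.3252

Derivation:
d1 = (ln(S/K) + (r - q + 0.5*sigma^2) * T) / (sigma * sqrt(T)) = -0.03288001
d2 = d1 - sigma * sqrt(T) = -0.46288001
exp(-rT) = 0.99104038; exp(-qT) = 1.00000000
P = K * exp(-rT) * N(-d2) - S_0 * exp(-qT) * N(-d1)
N(-d1) = 0.51311486; N(-d2) = 0.67827481
P = 10.8100 * 0.99104038 * 0.67827481 - 9.6300 * 1.00000000 * 0.51311486 = 2.3252


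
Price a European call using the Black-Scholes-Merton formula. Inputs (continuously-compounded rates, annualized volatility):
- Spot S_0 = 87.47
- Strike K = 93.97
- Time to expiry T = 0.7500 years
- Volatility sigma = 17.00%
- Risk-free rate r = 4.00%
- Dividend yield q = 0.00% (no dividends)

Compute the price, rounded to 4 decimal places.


Answer: Price = 3.5889

Derivation:
d1 = (ln(S/K) + (r - q + 0.5*sigma^2) * T) / (sigma * sqrt(T)) = -0.20949124
d2 = d1 - sigma * sqrt(T) = -0.35671556
exp(-rT) = 0.97044553; exp(-qT) = 1.00000000
C = S_0 * exp(-qT) * N(d1) - K * exp(-rT) * N(d2)
N(d1) = 0.41703239; N(d2) = 0.36065238
C = 87.4700 * 1.00000000 * 0.41703239 - 93.9700 * 0.97044553 * 0.36065238 = 3.5889


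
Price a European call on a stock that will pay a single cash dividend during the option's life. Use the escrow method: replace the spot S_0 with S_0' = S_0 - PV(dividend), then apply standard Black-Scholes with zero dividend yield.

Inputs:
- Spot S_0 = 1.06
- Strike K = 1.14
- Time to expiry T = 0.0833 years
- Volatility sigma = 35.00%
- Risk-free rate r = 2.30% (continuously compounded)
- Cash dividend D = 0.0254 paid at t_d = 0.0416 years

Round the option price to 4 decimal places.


Answer: Price = 0.0102

Derivation:
PV(D) = D * exp(-r * t_d) = 0.0254 * 0.99904366 = 0.02537571
S_0' = S_0 - PV(D) = 1.0600 - 0.02537571 = 1.03462429
d1 = (ln(S_0'/K) + (r + sigma^2/2)*T) / (sigma*sqrt(T)) = -0.89066883
d2 = d1 - sigma*sqrt(T) = -0.99168491
exp(-rT) = 0.99808593
N(d1) = 0.18655343; N(d2) = 0.16067563
C = S_0' * N(d1) - K * exp(-rT) * N(d2) = 1.03462429 * 0.18655343 - 1.1400 * 0.99808593 * 0.16067563 = 0.0102


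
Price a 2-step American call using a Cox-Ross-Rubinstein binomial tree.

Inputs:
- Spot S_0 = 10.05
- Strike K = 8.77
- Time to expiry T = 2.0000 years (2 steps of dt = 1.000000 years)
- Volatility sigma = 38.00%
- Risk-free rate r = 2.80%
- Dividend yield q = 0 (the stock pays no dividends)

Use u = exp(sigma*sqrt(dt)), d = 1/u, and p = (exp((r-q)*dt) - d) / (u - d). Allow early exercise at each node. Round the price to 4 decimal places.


dt = T/N = 1.000000
u = exp(sigma*sqrt(dt)) = 1.462285; d = 1/u = 0.683861
p = (exp((r-q)*dt) - d) / (u - d) = 0.442605
Discount per step: exp(-r*dt) = 0.972388
Stock lattice S(k, i) with i counting down-moves:
  k=0: S(0,0) = 10.0500
  k=1: S(1,0) = 14.6960; S(1,1) = 6.8728
  k=2: S(2,0) = 21.4897; S(2,1) = 10.0500; S(2,2) = 4.7000
Terminal payoffs V(N, i) = max(S_T - K, 0):
  V(2,0) = 12.719676; V(2,1) = 1.280000; V(2,2) = 0.000000
Backward induction: V(k, i) = exp(-r*dt) * [p * V(k+1, i) + (1-p) * V(k+1, i+1)]; then take max(V_cont, immediate exercise) for American.
  V(1,0) = exp(-r*dt) * [p*12.719676 + (1-p)*1.280000] = 6.168114; exercise = 5.925960; V(1,0) = max -> 6.168114
  V(1,1) = exp(-r*dt) * [p*1.280000 + (1-p)*0.000000] = 0.550892; exercise = 0.000000; V(1,1) = max -> 0.550892
  V(0,0) = exp(-r*dt) * [p*6.168114 + (1-p)*0.550892] = 2.953245; exercise = 1.280000; V(0,0) = max -> 2.953245

Answer: Price = V(0,0) = 2.9532


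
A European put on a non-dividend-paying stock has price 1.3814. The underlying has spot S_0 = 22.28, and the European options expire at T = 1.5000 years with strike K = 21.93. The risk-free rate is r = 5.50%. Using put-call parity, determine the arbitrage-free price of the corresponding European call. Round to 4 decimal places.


Put-call parity: C - P = S_0 * exp(-qT) - K * exp(-rT).
S_0 * exp(-qT) = 22.2800 * 1.00000000 = 22.28000000
K * exp(-rT) = 21.9300 * 0.92081144 = 20.19339483
C = P + S*exp(-qT) - K*exp(-rT)
C = 1.3814 + 22.28000000 - 20.19339483 = 3.4680

Answer: Call price = 3.4680


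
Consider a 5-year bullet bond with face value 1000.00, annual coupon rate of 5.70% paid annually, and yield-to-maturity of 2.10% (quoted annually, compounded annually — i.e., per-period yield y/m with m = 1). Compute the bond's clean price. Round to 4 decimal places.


Coupon per period c = face * coupon_rate / m = 57.000000
Periods per year m = 1; per-period yield y/m = 0.021000
Number of cashflows N = 5
Cashflows (t years, CF_t, discount factor 1/(1+y/m)^(m*t), PV):
  t = 1.0000: CF_t = 57.000000, DF = 0.979432, PV = 55.827620
  t = 2.0000: CF_t = 57.000000, DF = 0.959287, PV = 54.679354
  t = 3.0000: CF_t = 57.000000, DF = 0.939556, PV = 53.554705
  t = 4.0000: CF_t = 57.000000, DF = 0.920231, PV = 52.453188
  t = 5.0000: CF_t = 1057.000000, DF = 0.901304, PV = 952.678308
Price P = sum_t PV_t = 1169.193175

Answer: Price = 1169.1932


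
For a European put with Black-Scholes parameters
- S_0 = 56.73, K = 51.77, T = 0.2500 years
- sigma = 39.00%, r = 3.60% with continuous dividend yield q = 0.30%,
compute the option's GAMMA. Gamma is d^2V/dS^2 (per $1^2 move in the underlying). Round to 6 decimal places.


d1 = 0.6089991817; d2 = 0.4139991817
phi(d1) = 0.3314167822; exp(-qT) = 0.9992502812; exp(-rT) = 0.9910403788
Gamma = exp(-qT) * phi(d1) / (S * sigma * sqrt(T)) = 0.9992502812 * 0.3314167822 / (56.7300 * 0.3900 * 0.5000000000) = 0.029937

Answer: Gamma = 0.029937


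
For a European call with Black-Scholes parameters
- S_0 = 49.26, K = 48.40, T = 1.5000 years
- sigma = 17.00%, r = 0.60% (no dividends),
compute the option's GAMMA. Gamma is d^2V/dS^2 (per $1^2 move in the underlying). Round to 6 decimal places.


d1 = 0.2319214302; d2 = 0.0237148020
phi(d1) = 0.3883562043; exp(-qT) = 1.0000000000; exp(-rT) = 0.9910403788
Gamma = exp(-qT) * phi(d1) / (S * sigma * sqrt(T)) = 1.0000000000 * 0.3883562043 / (49.2600 * 0.1700 * 1.2247448714) = 0.037865

Answer: Gamma = 0.037865


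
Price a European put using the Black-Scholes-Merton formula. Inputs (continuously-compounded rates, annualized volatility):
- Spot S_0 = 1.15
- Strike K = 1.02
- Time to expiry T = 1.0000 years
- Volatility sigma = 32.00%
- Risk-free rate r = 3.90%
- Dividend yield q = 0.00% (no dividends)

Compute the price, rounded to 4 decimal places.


Answer: Price = 0.0671

Derivation:
d1 = (ln(S/K) + (r - q + 0.5*sigma^2) * T) / (sigma * sqrt(T)) = 0.65674786
d2 = d1 - sigma * sqrt(T) = 0.33674786
exp(-rT) = 0.96175071; exp(-qT) = 1.00000000
P = K * exp(-rT) * N(-d2) - S_0 * exp(-qT) * N(-d1)
N(-d1) = 0.25567153; N(-d2) = 0.36815349
P = 1.0200 * 0.96175071 * 0.36815349 - 1.1500 * 1.00000000 * 0.25567153 = 0.0671


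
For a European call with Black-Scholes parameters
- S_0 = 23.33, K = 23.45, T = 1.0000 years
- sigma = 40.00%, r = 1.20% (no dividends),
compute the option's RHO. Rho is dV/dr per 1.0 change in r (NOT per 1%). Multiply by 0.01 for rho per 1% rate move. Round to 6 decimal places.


Answer: Rho = 9.904537

Derivation:
d1 = 0.2171739779; d2 = -0.1828260221
phi(d1) = 0.3896443802; exp(-qT) = 1.0000000000; exp(-rT) = 0.9880717129
N(d2) = 0.4274672650
Rho = K*T*exp(-rT)*N(d2) = 23.4500 * 1.0000 * 0.9880717129 * 0.4274672650 = 9.904537


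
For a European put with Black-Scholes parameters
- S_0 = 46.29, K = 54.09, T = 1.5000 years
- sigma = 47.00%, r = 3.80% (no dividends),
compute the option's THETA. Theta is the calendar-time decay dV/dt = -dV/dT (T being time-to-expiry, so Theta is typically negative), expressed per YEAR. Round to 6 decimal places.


d1 = 0.1163101623; d2 = -0.4593199272
phi(d1) = 0.3962529297; exp(-qT) = 1.0000000000; exp(-rT) = 0.9445940694
Theta = -S*exp(-qT)*phi(d1)*sigma/(2*sqrt(T)) + r*K*exp(-rT)*N(-d2) - q*S*exp(-qT)*N(-d1)
N(-d1) = 0.4537033659; N(-d2) = 0.6769977801; sqrt(T) = 1.2247448714
Term 1 = -46.2900 * 1.0000000000 * 0.3962529297 * 0.4700 / (2 * 1.2247448714) = -3.5195075382
Term 2 = 0.0380 * 54.0900 * 0.9445940694 * 0.6769977801 = 1.3144166060
Term 3 = 0 (no dividend yield, q = 0)
Theta = -3.5195075382 + (1.3144166060) + (0.0000000000) = -2.205091

Answer: Theta = -2.205091


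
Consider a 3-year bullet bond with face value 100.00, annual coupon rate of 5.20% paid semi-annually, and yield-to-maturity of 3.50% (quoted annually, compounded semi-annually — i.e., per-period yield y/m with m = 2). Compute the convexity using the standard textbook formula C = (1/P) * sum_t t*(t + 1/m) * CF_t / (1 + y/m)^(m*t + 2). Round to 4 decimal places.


Answer: Convexity = 9.3386

Derivation:
Coupon per period c = face * coupon_rate / m = 2.600000
Periods per year m = 2; per-period yield y/m = 0.017500
Number of cashflows N = 6
Cashflows (t years, CF_t, discount factor 1/(1+y/m)^(m*t), PV):
  t = 0.5000: CF_t = 2.600000, DF = 0.982801, PV = 2.555283
  t = 1.0000: CF_t = 2.600000, DF = 0.965898, PV = 2.511334
  t = 1.5000: CF_t = 2.600000, DF = 0.949285, PV = 2.468142
  t = 2.0000: CF_t = 2.600000, DF = 0.932959, PV = 2.425692
  t = 2.5000: CF_t = 2.600000, DF = 0.916913, PV = 2.383973
  t = 3.0000: CF_t = 102.600000, DF = 0.901143, PV = 92.457225
Price P = sum_t PV_t = 104.801648
Convexity numerator sum_t t*(t + 1/m) * CF_t / (1+y/m)^(m*t + 2):
  t = 0.5000: term = 1.234071
  t = 1.0000: term = 3.638538
  t = 1.5000: term = 7.151918
  t = 2.0000: term = 11.714853
  t = 2.5000: term = 17.270054
  t = 3.0000: term = 937.694388
Convexity = (1/P) * sum = 978.703821 / 104.801648 = 9.338630


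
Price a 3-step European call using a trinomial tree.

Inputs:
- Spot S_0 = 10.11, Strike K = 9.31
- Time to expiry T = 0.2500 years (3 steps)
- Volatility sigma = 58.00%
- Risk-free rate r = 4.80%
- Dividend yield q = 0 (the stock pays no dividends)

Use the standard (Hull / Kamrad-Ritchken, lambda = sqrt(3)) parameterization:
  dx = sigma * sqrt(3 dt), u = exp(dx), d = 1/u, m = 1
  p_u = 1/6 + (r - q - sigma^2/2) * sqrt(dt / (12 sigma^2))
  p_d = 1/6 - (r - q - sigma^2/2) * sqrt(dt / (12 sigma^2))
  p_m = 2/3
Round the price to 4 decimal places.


Answer: Price = V(0,0) = 1.6337

Derivation:
dt = T/N = 0.083333; dx = sigma*sqrt(3*dt) = 0.290000
u = exp(dx) = 1.336427; d = 1/u = 0.748264
p_u = 0.149397, p_m = 0.666667, p_d = 0.183937
Discount per step: exp(-r*dt) = 0.996008
Stock lattice S(k, j) with j the centered position index:
  k=0: S(0,+0) = 10.1100
  k=1: S(1,-1) = 7.5649; S(1,+0) = 10.1100; S(1,+1) = 13.5113
  k=2: S(2,-2) = 5.6606; S(2,-1) = 7.5649; S(2,+0) = 10.1100; S(2,+1) = 13.5113; S(2,+2) = 18.0568
  k=3: S(3,-3) = 4.2356; S(3,-2) = 5.6606; S(3,-1) = 7.5649; S(3,+0) = 10.1100; S(3,+1) = 13.5113; S(3,+2) = 18.0568; S(3,+3) = 24.1317
Terminal payoffs V(N, j) = max(S_T - K, 0):
  V(3,-3) = 0.000000; V(3,-2) = 0.000000; V(3,-1) = 0.000000; V(3,+0) = 0.800000; V(3,+1) = 4.201282; V(3,+2) = 8.746849; V(3,+3) = 14.821669
Backward induction: V(k, j) = exp(-r*dt) * [p_u * V(k+1, j+1) + p_m * V(k+1, j) + p_d * V(k+1, j-1)]
  V(2,-2) = exp(-r*dt) * [p_u*0.000000 + p_m*0.000000 + p_d*0.000000] = 0.000000
  V(2,-1) = exp(-r*dt) * [p_u*0.800000 + p_m*0.000000 + p_d*0.000000] = 0.119040
  V(2,+0) = exp(-r*dt) * [p_u*4.201282 + p_m*0.800000 + p_d*0.000000] = 1.156356
  V(2,+1) = exp(-r*dt) * [p_u*8.746849 + p_m*4.201282 + p_d*0.800000] = 4.237768
  V(2,+2) = exp(-r*dt) * [p_u*14.821669 + p_m*8.746849 + p_d*4.201282] = 8.783106
  V(1,-1) = exp(-r*dt) * [p_u*1.156356 + p_m*0.119040 + p_d*0.000000] = 0.251109
  V(1,+0) = exp(-r*dt) * [p_u*4.237768 + p_m*1.156356 + p_d*0.119040] = 1.420215
  V(1,+1) = exp(-r*dt) * [p_u*8.783106 + p_m*4.237768 + p_d*1.156356] = 4.332675
  V(0,+0) = exp(-r*dt) * [p_u*4.332675 + p_m*1.420215 + p_d*0.251109] = 1.633737


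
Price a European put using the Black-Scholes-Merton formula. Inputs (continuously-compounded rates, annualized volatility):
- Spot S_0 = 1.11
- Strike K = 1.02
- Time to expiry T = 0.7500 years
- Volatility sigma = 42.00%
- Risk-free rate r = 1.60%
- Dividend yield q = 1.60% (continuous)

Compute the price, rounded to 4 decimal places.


d1 = (ln(S/K) + (r - q + 0.5*sigma^2) * T) / (sigma * sqrt(T)) = 0.41433786
d2 = d1 - sigma * sqrt(T) = 0.05060719
exp(-rT) = 0.98807171; exp(-qT) = 0.98807171
P = K * exp(-rT) * N(-d2) - S_0 * exp(-qT) * N(-d1)
N(-d1) = 0.33931334; N(-d2) = 0.47981927
P = 1.0200 * 0.98807171 * 0.47981927 - 1.1100 * 0.98807171 * 0.33931334 = 0.1114

Answer: Price = 0.1114


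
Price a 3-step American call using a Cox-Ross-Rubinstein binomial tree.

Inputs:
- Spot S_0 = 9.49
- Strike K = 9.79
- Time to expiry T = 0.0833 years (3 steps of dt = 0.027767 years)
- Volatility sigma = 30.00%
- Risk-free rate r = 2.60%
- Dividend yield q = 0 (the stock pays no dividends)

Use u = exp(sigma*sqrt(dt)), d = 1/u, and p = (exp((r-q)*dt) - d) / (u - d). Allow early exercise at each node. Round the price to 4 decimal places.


dt = T/N = 0.027767
u = exp(sigma*sqrt(dt)) = 1.051261; d = 1/u = 0.951239
p = (exp((r-q)*dt) - d) / (u - d) = 0.494725
Discount per step: exp(-r*dt) = 0.999278
Stock lattice S(k, i) with i counting down-moves:
  k=0: S(0,0) = 9.4900
  k=1: S(1,0) = 9.9765; S(1,1) = 9.0273
  k=2: S(2,0) = 10.4879; S(2,1) = 9.4900; S(2,2) = 8.5871
  k=3: S(3,0) = 11.0255; S(3,1) = 9.9765; S(3,2) = 9.0273; S(3,3) = 8.1684
Terminal payoffs V(N, i) = max(S_T - K, 0):
  V(3,0) = 1.235476; V(3,1) = 0.186463; V(3,2) = 0.000000; V(3,3) = 0.000000
Backward induction: V(k, i) = exp(-r*dt) * [p * V(k+1, i) + (1-p) * V(k+1, i+1)]; then take max(V_cont, immediate exercise) for American.
  V(2,0) = exp(-r*dt) * [p*1.235476 + (1-p)*0.186463] = 0.704927; exercise = 0.697862; V(2,0) = max -> 0.704927
  V(2,1) = exp(-r*dt) * [p*0.186463 + (1-p)*0.000000] = 0.092181; exercise = 0.000000; V(2,1) = max -> 0.092181
  V(2,2) = exp(-r*dt) * [p*0.000000 + (1-p)*0.000000] = 0.000000; exercise = 0.000000; V(2,2) = max -> 0.000000
  V(1,0) = exp(-r*dt) * [p*0.704927 + (1-p)*0.092181] = 0.395037; exercise = 0.186463; V(1,0) = max -> 0.395037
  V(1,1) = exp(-r*dt) * [p*0.092181 + (1-p)*0.000000] = 0.045572; exercise = 0.000000; V(1,1) = max -> 0.045572
  V(0,0) = exp(-r*dt) * [p*0.395037 + (1-p)*0.045572] = 0.218303; exercise = 0.000000; V(0,0) = max -> 0.218303

Answer: Price = V(0,0) = 0.2183


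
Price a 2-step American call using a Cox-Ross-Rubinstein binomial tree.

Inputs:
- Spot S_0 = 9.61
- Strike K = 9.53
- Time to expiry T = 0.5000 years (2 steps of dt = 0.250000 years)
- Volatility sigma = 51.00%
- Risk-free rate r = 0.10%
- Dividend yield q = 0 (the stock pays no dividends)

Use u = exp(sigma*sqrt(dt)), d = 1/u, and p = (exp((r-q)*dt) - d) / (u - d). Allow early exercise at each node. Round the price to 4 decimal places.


dt = T/N = 0.250000
u = exp(sigma*sqrt(dt)) = 1.290462; d = 1/u = 0.774916
p = (exp((r-q)*dt) - d) / (u - d) = 0.437078
Discount per step: exp(-r*dt) = 0.999750
Stock lattice S(k, i) with i counting down-moves:
  k=0: S(0,0) = 9.6100
  k=1: S(1,0) = 12.4013; S(1,1) = 7.4469
  k=2: S(2,0) = 16.0034; S(2,1) = 9.6100; S(2,2) = 5.7708
Terminal payoffs V(N, i) = max(S_T - K, 0):
  V(2,0) = 6.473448; V(2,1) = 0.080000; V(2,2) = 0.000000
Backward induction: V(k, i) = exp(-r*dt) * [p * V(k+1, i) + (1-p) * V(k+1, i+1)]; then take max(V_cont, immediate exercise) for American.
  V(1,0) = exp(-r*dt) * [p*6.473448 + (1-p)*0.080000] = 2.873718; exercise = 2.871336; V(1,0) = max -> 2.873718
  V(1,1) = exp(-r*dt) * [p*0.080000 + (1-p)*0.000000] = 0.034958; exercise = 0.000000; V(1,1) = max -> 0.034958
  V(0,0) = exp(-r*dt) * [p*2.873718 + (1-p)*0.034958] = 1.275399; exercise = 0.080000; V(0,0) = max -> 1.275399

Answer: Price = V(0,0) = 1.2754


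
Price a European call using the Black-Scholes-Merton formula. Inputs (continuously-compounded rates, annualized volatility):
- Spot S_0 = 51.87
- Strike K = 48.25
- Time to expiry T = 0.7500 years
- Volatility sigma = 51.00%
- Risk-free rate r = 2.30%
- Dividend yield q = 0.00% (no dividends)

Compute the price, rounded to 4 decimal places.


d1 = (ln(S/K) + (r - q + 0.5*sigma^2) * T) / (sigma * sqrt(T)) = 0.42368965
d2 = d1 - sigma * sqrt(T) = -0.01798330
exp(-rT) = 0.98289793; exp(-qT) = 1.00000000
C = S_0 * exp(-qT) * N(d1) - K * exp(-rT) * N(d2)
N(d1) = 0.66410392; N(d2) = 0.49282609
C = 51.8700 * 1.00000000 * 0.66410392 - 48.2500 * 0.98289793 * 0.49282609 = 11.0749

Answer: Price = 11.0749


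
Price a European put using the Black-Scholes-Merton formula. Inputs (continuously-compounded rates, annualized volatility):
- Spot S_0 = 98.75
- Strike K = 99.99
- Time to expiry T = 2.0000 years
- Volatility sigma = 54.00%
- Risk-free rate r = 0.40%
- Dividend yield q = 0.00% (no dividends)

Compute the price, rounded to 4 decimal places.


Answer: Price = 29.6581

Derivation:
d1 = (ln(S/K) + (r - q + 0.5*sigma^2) * T) / (sigma * sqrt(T)) = 0.37597290
d2 = d1 - sigma * sqrt(T) = -0.38770243
exp(-rT) = 0.99203191; exp(-qT) = 1.00000000
P = K * exp(-rT) * N(-d2) - S_0 * exp(-qT) * N(-d1)
N(-d1) = 0.35346852; N(-d2) = 0.65088187
P = 99.9900 * 0.99203191 * 0.65088187 - 98.7500 * 1.00000000 * 0.35346852 = 29.6581


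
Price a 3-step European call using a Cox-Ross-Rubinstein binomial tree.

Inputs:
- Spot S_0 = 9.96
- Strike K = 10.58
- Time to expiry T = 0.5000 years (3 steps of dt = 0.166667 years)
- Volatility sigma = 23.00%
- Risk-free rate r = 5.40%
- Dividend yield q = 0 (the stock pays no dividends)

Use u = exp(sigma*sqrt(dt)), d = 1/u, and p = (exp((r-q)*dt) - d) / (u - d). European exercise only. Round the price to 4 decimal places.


Answer: Price = V(0,0) = 0.5060

Derivation:
dt = T/N = 0.166667
u = exp(sigma*sqrt(dt)) = 1.098447; d = 1/u = 0.910376
p = (exp((r-q)*dt) - d) / (u - d) = 0.524613
Discount per step: exp(-r*dt) = 0.991040
Stock lattice S(k, i) with i counting down-moves:
  k=0: S(0,0) = 9.9600
  k=1: S(1,0) = 10.9405; S(1,1) = 9.0673
  k=2: S(2,0) = 12.0176; S(2,1) = 9.9600; S(2,2) = 8.2547
  k=3: S(3,0) = 13.2007; S(3,1) = 10.9405; S(3,2) = 9.0673; S(3,3) = 7.5149
Terminal payoffs V(N, i) = max(S_T - K, 0):
  V(3,0) = 2.620681; V(3,1) = 0.360529; V(3,2) = 0.000000; V(3,3) = 0.000000
Backward induction: V(k, i) = exp(-r*dt) * [p * V(k+1, i) + (1-p) * V(k+1, i+1)].
  V(2,0) = exp(-r*dt) * [p*2.620681 + (1-p)*0.360529] = 1.532381
  V(2,1) = exp(-r*dt) * [p*0.360529 + (1-p)*0.000000] = 0.187444
  V(2,2) = exp(-r*dt) * [p*0.000000 + (1-p)*0.000000] = 0.000000
  V(1,0) = exp(-r*dt) * [p*1.532381 + (1-p)*0.187444] = 0.885015
  V(1,1) = exp(-r*dt) * [p*0.187444 + (1-p)*0.000000] = 0.097455
  V(0,0) = exp(-r*dt) * [p*0.885015 + (1-p)*0.097455] = 0.506044


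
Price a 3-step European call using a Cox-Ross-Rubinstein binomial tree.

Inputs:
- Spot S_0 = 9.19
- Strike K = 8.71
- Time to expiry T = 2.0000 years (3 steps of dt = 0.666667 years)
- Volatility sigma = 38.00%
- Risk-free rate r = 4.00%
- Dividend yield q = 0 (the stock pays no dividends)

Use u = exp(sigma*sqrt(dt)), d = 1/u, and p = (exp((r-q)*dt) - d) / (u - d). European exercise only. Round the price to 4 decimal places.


dt = T/N = 0.666667
u = exp(sigma*sqrt(dt)) = 1.363792; d = 1/u = 0.733250
p = (exp((r-q)*dt) - d) / (u - d) = 0.465910
Discount per step: exp(-r*dt) = 0.973686
Stock lattice S(k, i) with i counting down-moves:
  k=0: S(0,0) = 9.1900
  k=1: S(1,0) = 12.5332; S(1,1) = 6.7386
  k=2: S(2,0) = 17.0927; S(2,1) = 9.1900; S(2,2) = 4.9411
  k=3: S(3,0) = 23.3109; S(3,1) = 12.5332; S(3,2) = 6.7386; S(3,3) = 3.6230
Terminal payoffs V(N, i) = max(S_T - K, 0):
  V(3,0) = 14.600923; V(3,1) = 3.823244; V(3,2) = 0.000000; V(3,3) = 0.000000
Backward induction: V(k, i) = exp(-r*dt) * [p * V(k+1, i) + (1-p) * V(k+1, i+1)].
  V(2,0) = exp(-r*dt) * [p*14.600923 + (1-p)*3.823244] = 8.611929
  V(2,1) = exp(-r*dt) * [p*3.823244 + (1-p)*0.000000] = 1.734414
  V(2,2) = exp(-r*dt) * [p*0.000000 + (1-p)*0.000000] = 0.000000
  V(1,0) = exp(-r*dt) * [p*8.611929 + (1-p)*1.734414] = 4.808757
  V(1,1) = exp(-r*dt) * [p*1.734414 + (1-p)*0.000000] = 0.786816
  V(0,0) = exp(-r*dt) * [p*4.808757 + (1-p)*0.786816] = 2.590664

Answer: Price = V(0,0) = 2.5907


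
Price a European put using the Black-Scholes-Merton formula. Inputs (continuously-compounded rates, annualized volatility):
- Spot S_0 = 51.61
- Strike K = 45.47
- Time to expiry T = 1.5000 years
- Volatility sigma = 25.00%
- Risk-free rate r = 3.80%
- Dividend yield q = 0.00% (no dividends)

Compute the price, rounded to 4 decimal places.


Answer: Price = 2.4169

Derivation:
d1 = (ln(S/K) + (r - q + 0.5*sigma^2) * T) / (sigma * sqrt(T)) = 0.75293292
d2 = d1 - sigma * sqrt(T) = 0.44674671
exp(-rT) = 0.94459407; exp(-qT) = 1.00000000
P = K * exp(-rT) * N(-d2) - S_0 * exp(-qT) * N(-d1)
N(-d1) = 0.22574511; N(-d2) = 0.32752898
P = 45.4700 * 0.94459407 * 0.32752898 - 51.6100 * 1.00000000 * 0.22574511 = 2.4169


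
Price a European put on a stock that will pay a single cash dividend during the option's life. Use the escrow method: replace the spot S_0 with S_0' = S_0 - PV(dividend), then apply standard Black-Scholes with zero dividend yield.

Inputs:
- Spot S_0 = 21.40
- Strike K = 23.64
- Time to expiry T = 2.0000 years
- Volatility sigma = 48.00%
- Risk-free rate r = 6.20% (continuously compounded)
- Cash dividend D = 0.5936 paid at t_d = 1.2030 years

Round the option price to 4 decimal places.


Answer: Price = 5.5612

Derivation:
PV(D) = D * exp(-r * t_d) = 0.5936 * 0.92812765 = 0.55093657
S_0' = S_0 - PV(D) = 21.4000 - 0.55093657 = 20.84906343
d1 = (ln(S_0'/K) + (r + sigma^2/2)*T) / (sigma*sqrt(T)) = 0.33700832
d2 = d1 - sigma*sqrt(T) = -0.34181419
exp(-rT) = 0.88337984
N(-d1) = 0.36805531; N(-d2) = 0.63375463
P = K * exp(-rT) * N(-d2) - S_0' * N(-d1) = 23.6400 * 0.88337984 * 0.63375463 - 20.84906343 * 0.36805531 = 5.5612


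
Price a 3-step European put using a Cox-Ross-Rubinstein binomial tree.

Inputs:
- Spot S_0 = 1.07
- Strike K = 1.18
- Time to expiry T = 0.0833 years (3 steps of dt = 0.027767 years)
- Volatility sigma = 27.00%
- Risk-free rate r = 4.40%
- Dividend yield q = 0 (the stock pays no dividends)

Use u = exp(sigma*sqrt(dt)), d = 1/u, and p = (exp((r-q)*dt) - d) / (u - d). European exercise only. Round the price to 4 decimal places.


dt = T/N = 0.027767
u = exp(sigma*sqrt(dt)) = 1.046018; d = 1/u = 0.956006
p = (exp((r-q)*dt) - d) / (u - d) = 0.502335
Discount per step: exp(-r*dt) = 0.998779
Stock lattice S(k, i) with i counting down-moves:
  k=0: S(0,0) = 1.0700
  k=1: S(1,0) = 1.1192; S(1,1) = 1.0229
  k=2: S(2,0) = 1.1707; S(2,1) = 1.0700; S(2,2) = 0.9779
  k=3: S(3,0) = 1.2246; S(3,1) = 1.1192; S(3,2) = 1.0229; S(3,3) = 0.9349
Terminal payoffs V(N, i) = max(K - S_T, 0):
  V(3,0) = 0.000000; V(3,1) = 0.060760; V(3,2) = 0.157073; V(3,3) = 0.245099
Backward induction: V(k, i) = exp(-r*dt) * [p * V(k+1, i) + (1-p) * V(k+1, i+1)].
  V(2,0) = exp(-r*dt) * [p*0.000000 + (1-p)*0.060760] = 0.030201
  V(2,1) = exp(-r*dt) * [p*0.060760 + (1-p)*0.157073] = 0.108559
  V(2,2) = exp(-r*dt) * [p*0.157073 + (1-p)*0.245099] = 0.200635
  V(1,0) = exp(-r*dt) * [p*0.030201 + (1-p)*0.108559] = 0.069113
  V(1,1) = exp(-r*dt) * [p*0.108559 + (1-p)*0.200635] = 0.154194
  V(0,0) = exp(-r*dt) * [p*0.069113 + (1-p)*0.154194] = 0.111318

Answer: Price = V(0,0) = 0.1113


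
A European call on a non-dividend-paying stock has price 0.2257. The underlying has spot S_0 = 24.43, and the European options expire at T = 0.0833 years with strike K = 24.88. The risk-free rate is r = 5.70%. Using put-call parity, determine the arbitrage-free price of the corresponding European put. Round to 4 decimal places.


Put-call parity: C - P = S_0 * exp(-qT) - K * exp(-rT).
S_0 * exp(-qT) = 24.4300 * 1.00000000 = 24.43000000
K * exp(-rT) = 24.8800 * 0.99526315 = 24.76214728
P = C - S*exp(-qT) + K*exp(-rT)
P = 0.2257 - 24.43000000 + 24.76214728 = 0.5578

Answer: Put price = 0.5578


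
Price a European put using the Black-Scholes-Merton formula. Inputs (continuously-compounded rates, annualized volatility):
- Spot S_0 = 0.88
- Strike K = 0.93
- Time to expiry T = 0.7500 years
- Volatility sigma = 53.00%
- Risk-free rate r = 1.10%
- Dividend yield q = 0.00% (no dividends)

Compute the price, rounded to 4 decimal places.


d1 = (ln(S/K) + (r - q + 0.5*sigma^2) * T) / (sigma * sqrt(T)) = 0.12707114
d2 = d1 - sigma * sqrt(T) = -0.33192233
exp(-rT) = 0.99178394; exp(-qT) = 1.00000000
P = K * exp(-rT) * N(-d2) - S_0 * exp(-qT) * N(-d1)
N(-d1) = 0.44944205; N(-d2) = 0.63002604
P = 0.9300 * 0.99178394 * 0.63002604 - 0.8800 * 1.00000000 * 0.44944205 = 0.1856

Answer: Price = 0.1856


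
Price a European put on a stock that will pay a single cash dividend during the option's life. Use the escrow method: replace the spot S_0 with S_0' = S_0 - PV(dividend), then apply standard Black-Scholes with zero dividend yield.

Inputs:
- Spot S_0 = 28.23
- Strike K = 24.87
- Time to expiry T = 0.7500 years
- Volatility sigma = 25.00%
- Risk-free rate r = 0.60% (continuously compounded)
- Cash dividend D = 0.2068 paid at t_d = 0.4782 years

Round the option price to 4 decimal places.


PV(D) = D * exp(-r * t_d) = 0.2068 * 0.99713491 = 0.20620750
S_0' = S_0 - PV(D) = 28.2300 - 0.20620750 = 28.02379250
d1 = (ln(S_0'/K) + (r + sigma^2/2)*T) / (sigma*sqrt(T)) = 0.68048407
d2 = d1 - sigma*sqrt(T) = 0.46397772
exp(-rT) = 0.99551011
N(-d1) = 0.24809900; N(-d2) = 0.32133185
P = K * exp(-rT) * N(-d2) - S_0' * N(-d1) = 24.8700 * 0.99551011 * 0.32133185 - 28.02379250 * 0.24809900 = 1.0030

Answer: Price = 1.0030


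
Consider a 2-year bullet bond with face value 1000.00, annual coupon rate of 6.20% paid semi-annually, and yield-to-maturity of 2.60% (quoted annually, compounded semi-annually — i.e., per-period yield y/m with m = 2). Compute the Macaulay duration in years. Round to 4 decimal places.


Coupon per period c = face * coupon_rate / m = 31.000000
Periods per year m = 2; per-period yield y/m = 0.013000
Number of cashflows N = 4
Cashflows (t years, CF_t, discount factor 1/(1+y/m)^(m*t), PV):
  t = 0.5000: CF_t = 31.000000, DF = 0.987167, PV = 30.602172
  t = 1.0000: CF_t = 31.000000, DF = 0.974498, PV = 30.209449
  t = 1.5000: CF_t = 31.000000, DF = 0.961992, PV = 29.821766
  t = 2.0000: CF_t = 1031.000000, DF = 0.949647, PV = 979.086097
Price P = sum_t PV_t = 1069.719484
Macaulay numerator sum_t t * PV_t:
  t * PV_t at t = 0.5000: 15.301086
  t * PV_t at t = 1.0000: 30.209449
  t * PV_t at t = 1.5000: 44.732649
  t * PV_t at t = 2.0000: 1958.172195
Macaulay duration D = (sum_t t * PV_t) / P = 2048.415379 / 1069.719484 = 1.914909

Answer: Macaulay duration = 1.9149 years


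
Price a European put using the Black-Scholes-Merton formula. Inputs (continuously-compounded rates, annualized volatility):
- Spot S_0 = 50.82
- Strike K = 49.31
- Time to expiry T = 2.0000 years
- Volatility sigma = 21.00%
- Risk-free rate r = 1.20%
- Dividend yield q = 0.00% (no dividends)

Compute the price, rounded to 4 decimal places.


d1 = (ln(S/K) + (r - q + 0.5*sigma^2) * T) / (sigma * sqrt(T)) = 0.33086899
d2 = d1 - sigma * sqrt(T) = 0.03388415
exp(-rT) = 0.97628571; exp(-qT) = 1.00000000
P = K * exp(-rT) * N(-d2) - S_0 * exp(-qT) * N(-d1)
N(-d1) = 0.37037172; N(-d2) = 0.48648477
P = 49.3100 * 0.97628571 * 0.48648477 - 50.8200 * 1.00000000 * 0.37037172 = 4.5974

Answer: Price = 4.5974


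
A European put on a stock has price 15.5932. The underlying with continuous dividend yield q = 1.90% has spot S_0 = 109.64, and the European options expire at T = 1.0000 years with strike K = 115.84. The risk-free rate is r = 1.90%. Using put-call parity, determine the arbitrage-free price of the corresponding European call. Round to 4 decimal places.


Answer: Call price = 9.5099

Derivation:
Put-call parity: C - P = S_0 * exp(-qT) - K * exp(-rT).
S_0 * exp(-qT) = 109.6400 * 0.98117936 = 107.57650528
K * exp(-rT) = 115.8400 * 0.98117936 = 113.65981732
C = P + S*exp(-qT) - K*exp(-rT)
C = 15.5932 + 107.57650528 - 113.65981732 = 9.5099


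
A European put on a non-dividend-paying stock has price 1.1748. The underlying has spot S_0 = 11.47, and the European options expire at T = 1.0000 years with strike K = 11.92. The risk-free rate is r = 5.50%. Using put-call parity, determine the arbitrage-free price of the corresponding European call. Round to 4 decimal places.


Put-call parity: C - P = S_0 * exp(-qT) - K * exp(-rT).
S_0 * exp(-qT) = 11.4700 * 1.00000000 = 11.47000000
K * exp(-rT) = 11.9200 * 0.94648515 = 11.28210296
C = P + S*exp(-qT) - K*exp(-rT)
C = 1.1748 + 11.47000000 - 11.28210296 = 1.3627

Answer: Call price = 1.3627


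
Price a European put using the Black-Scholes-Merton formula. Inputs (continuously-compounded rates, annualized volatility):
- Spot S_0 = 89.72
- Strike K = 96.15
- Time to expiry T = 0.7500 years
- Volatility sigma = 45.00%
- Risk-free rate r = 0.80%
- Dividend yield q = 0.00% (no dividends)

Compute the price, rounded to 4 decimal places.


Answer: Price = 17.4263

Derivation:
d1 = (ln(S/K) + (r - q + 0.5*sigma^2) * T) / (sigma * sqrt(T)) = 0.03264399
d2 = d1 - sigma * sqrt(T) = -0.35706744
exp(-rT) = 0.99401796; exp(-qT) = 1.00000000
P = K * exp(-rT) * N(-d2) - S_0 * exp(-qT) * N(-d1)
N(-d1) = 0.48697924; N(-d2) = 0.63947934
P = 96.1500 * 0.99401796 * 0.63947934 - 89.7200 * 1.00000000 * 0.48697924 = 17.4263


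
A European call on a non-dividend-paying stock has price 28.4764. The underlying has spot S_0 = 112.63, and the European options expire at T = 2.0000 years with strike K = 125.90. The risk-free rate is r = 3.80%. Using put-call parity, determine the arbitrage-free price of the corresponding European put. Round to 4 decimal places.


Put-call parity: C - P = S_0 * exp(-qT) - K * exp(-rT).
S_0 * exp(-qT) = 112.6300 * 1.00000000 = 112.63000000
K * exp(-rT) = 125.9000 * 0.92681621 = 116.68616041
P = C - S*exp(-qT) + K*exp(-rT)
P = 28.4764 - 112.63000000 + 116.68616041 = 32.5326

Answer: Put price = 32.5326


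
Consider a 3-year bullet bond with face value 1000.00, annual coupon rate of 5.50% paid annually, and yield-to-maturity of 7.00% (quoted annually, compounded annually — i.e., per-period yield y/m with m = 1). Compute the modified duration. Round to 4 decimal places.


Answer: Modified duration = 2.6570

Derivation:
Coupon per period c = face * coupon_rate / m = 55.000000
Periods per year m = 1; per-period yield y/m = 0.070000
Number of cashflows N = 3
Cashflows (t years, CF_t, discount factor 1/(1+y/m)^(m*t), PV):
  t = 1.0000: CF_t = 55.000000, DF = 0.934579, PV = 51.401869
  t = 2.0000: CF_t = 55.000000, DF = 0.873439, PV = 48.039130
  t = 3.0000: CF_t = 1055.000000, DF = 0.816298, PV = 861.194260
Price P = sum_t PV_t = 960.635259
First compute Macaulay numerator sum_t t * PV_t:
  t * PV_t at t = 1.0000: 51.401869
  t * PV_t at t = 2.0000: 96.078260
  t * PV_t at t = 3.0000: 2583.582780
Macaulay duration D = 2731.062910 / 960.635259 = 2.842976
Modified duration = D / (1 + y/m) = 2.842976 / (1 + 0.070000) = 2.656987


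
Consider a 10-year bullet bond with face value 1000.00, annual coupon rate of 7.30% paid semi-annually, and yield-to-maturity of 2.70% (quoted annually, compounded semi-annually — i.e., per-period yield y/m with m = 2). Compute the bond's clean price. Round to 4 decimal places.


Answer: Price = 1400.7799

Derivation:
Coupon per period c = face * coupon_rate / m = 36.500000
Periods per year m = 2; per-period yield y/m = 0.013500
Number of cashflows N = 20
Cashflows (t years, CF_t, discount factor 1/(1+y/m)^(m*t), PV):
  t = 0.5000: CF_t = 36.500000, DF = 0.986680, PV = 36.013814
  t = 1.0000: CF_t = 36.500000, DF = 0.973537, PV = 35.534103
  t = 1.5000: CF_t = 36.500000, DF = 0.960569, PV = 35.060783
  t = 2.0000: CF_t = 36.500000, DF = 0.947774, PV = 34.593767
  t = 2.5000: CF_t = 36.500000, DF = 0.935150, PV = 34.132972
  t = 3.0000: CF_t = 36.500000, DF = 0.922694, PV = 33.678314
  t = 3.5000: CF_t = 36.500000, DF = 0.910403, PV = 33.229713
  t = 4.0000: CF_t = 36.500000, DF = 0.898276, PV = 32.787088
  t = 4.5000: CF_t = 36.500000, DF = 0.886311, PV = 32.350358
  t = 5.0000: CF_t = 36.500000, DF = 0.874505, PV = 31.919445
  t = 5.5000: CF_t = 36.500000, DF = 0.862857, PV = 31.494273
  t = 6.0000: CF_t = 36.500000, DF = 0.851363, PV = 31.074763
  t = 6.5000: CF_t = 36.500000, DF = 0.840023, PV = 30.660842
  t = 7.0000: CF_t = 36.500000, DF = 0.828834, PV = 30.252434
  t = 7.5000: CF_t = 36.500000, DF = 0.817794, PV = 29.849466
  t = 8.0000: CF_t = 36.500000, DF = 0.806900, PV = 29.451866
  t = 8.5000: CF_t = 36.500000, DF = 0.796152, PV = 29.059562
  t = 9.0000: CF_t = 36.500000, DF = 0.785547, PV = 28.672483
  t = 9.5000: CF_t = 36.500000, DF = 0.775084, PV = 28.290561
  t = 10.0000: CF_t = 1036.500000, DF = 0.764760, PV = 792.673329
Price P = sum_t PV_t = 1400.779935
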